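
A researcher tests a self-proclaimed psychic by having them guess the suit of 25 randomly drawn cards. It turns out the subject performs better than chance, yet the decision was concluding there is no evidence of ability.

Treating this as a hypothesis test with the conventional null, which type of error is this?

Type II error

The null hypothesis here is that the subject is guessing at random (p = 1/4).
'Concluding there is no evidence of ability' corresponds to failing to reject H₀.
H₀ was not rejected but H₀ is false — a Type II error (false negative).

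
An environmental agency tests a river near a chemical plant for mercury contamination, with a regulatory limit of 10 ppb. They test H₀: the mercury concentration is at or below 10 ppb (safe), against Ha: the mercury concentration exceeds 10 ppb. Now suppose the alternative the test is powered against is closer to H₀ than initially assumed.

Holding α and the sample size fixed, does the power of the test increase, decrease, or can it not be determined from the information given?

A smaller true effect puts the Ha sampling distribution closer to H₀, so more of it falls in the non-rejection region.
Since power = 1 − β and β increases, power decreases.

It decreases.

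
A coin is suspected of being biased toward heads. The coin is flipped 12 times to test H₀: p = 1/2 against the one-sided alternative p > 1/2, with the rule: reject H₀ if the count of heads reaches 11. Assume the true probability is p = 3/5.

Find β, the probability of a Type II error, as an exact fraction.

239357656/244140625

A Type II error is failing to reject when Ha holds: with p = 3/5, β = P(Y ≤ 10).
Adding the binomial probabilities P(Y=0)+…+P(Y=10) at p = 3/5 gives 239357656/244140625.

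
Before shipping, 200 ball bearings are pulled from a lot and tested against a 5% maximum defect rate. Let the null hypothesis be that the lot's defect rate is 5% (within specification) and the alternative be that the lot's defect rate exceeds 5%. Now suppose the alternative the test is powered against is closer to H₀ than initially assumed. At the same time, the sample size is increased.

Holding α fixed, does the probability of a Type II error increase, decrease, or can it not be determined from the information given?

Cannot be determined from the information given.

The first change alone would make β increase; the second alone would make β decrease. Which effect dominates depends on the magnitudes, which are not given.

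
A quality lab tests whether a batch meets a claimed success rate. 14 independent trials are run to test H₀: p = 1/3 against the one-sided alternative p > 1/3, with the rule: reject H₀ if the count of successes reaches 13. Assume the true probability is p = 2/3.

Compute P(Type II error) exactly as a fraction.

Under the alternative p = 2/3, Y ~ Binomial(14, 2/3); β is the probability the test does not reject, P(Y < 13).
Equivalently, β = 1 − P(Y ≥ 13) = 4651897/4782969.

4651897/4782969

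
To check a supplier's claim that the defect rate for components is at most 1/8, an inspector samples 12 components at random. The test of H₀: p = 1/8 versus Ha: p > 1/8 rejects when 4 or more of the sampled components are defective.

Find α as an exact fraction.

Under H₀, X ~ Binomial(12, 1/8); the Type I error rate is P(X ≥ 4).
Computing the lower-tail complement: 1 − 65090368091/68719476736 = 3629108645/68719476736.

3629108645/68719476736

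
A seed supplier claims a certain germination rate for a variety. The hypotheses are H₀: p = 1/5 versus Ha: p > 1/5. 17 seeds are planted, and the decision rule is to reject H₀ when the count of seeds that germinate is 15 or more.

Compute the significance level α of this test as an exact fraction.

α = P(reject H₀ | H₀ true) = P(X ≥ 15 | p = 1/5), with X ~ Binomial(17, 1/5).
Adding the binomial terms for j = 15 through 17 with p = 1/5 yields 449/152587890625.

449/152587890625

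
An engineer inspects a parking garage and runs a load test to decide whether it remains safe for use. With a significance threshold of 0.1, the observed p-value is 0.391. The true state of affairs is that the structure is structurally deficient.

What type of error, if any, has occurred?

The conventional null hypothesis is that the structure meets the required load capacity (safe).
Since p = 0.391 ≥ α = 0.1, H₀ is not rejected.
H₀ is false (actually the structure is structurally deficient).
Failing to reject a false H₀ is a Type II error.

Type II error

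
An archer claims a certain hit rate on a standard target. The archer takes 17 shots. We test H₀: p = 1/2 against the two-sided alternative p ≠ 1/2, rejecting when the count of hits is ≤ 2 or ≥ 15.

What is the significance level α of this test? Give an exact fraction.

Under H₀, K ~ Binomial(17, 1/2); α is the probability of landing in either tail, P(K ≤ 2) + P(K ≥ 15).
By symmetry, α = 2·P(K ≤ 2) = 2·(1 + 17 + 136)/131072 = 308/131072 = 77/32768.

77/32768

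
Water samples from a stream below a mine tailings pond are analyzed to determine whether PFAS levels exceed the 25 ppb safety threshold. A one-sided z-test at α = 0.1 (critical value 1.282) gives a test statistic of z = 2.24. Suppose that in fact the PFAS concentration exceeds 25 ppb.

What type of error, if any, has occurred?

The conventional null hypothesis is that the PFAS concentration is at or below 25 ppb (safe).
Since z = 2.24 > z* = 1.282, H₀ is rejected.
H₀ is false (actually the PFAS concentration exceeds 25 ppb).
The decision matches the true state — no error.

No error (correct decision).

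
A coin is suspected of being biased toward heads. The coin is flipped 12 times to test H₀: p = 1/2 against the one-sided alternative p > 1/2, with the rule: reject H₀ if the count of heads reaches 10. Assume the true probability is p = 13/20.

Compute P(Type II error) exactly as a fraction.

A Type II error is failing to reject when Ha holds: with p = 13/20, β = P(Y ≤ 9).
Summing C(12,j)·(13/20)^j·(7/20)^{12-j} for j = 0..9 gives 695265215827749/819200000000000.

695265215827749/819200000000000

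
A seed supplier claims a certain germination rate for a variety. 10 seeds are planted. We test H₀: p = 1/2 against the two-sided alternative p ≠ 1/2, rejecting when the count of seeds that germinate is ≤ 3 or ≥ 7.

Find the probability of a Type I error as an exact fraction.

α = P(K ≤ 3 or K ≥ 7 | p = 1/2), K ~ Binomial(10, 1/2).
Each tail has probability (1 + 10 + 45 + 120)/1024; doubling gives α = 352/1024 = 11/32.

11/32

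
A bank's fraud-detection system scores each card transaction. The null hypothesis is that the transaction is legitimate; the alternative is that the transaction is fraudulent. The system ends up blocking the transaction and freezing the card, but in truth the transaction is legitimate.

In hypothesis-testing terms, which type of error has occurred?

Type I error

'Blocking the transaction and freezing the card' corresponds to rejecting H₀.
H₀ was rejected but H₀ is true — a Type I error (false positive).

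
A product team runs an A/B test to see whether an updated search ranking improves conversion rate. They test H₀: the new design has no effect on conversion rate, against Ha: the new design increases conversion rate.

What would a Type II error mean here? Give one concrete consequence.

A Type II error would mean concluding that the new design has no effect on conversion rate (or at least failing to establish that the new design increases conversion rate) when in fact the new design increases conversion rate. Consequence: a genuinely better design is discarded.

A Type II error is failing to reject H₀ when H₀ is false.
Here that means keeping the current design when actually the new design increases conversion rate.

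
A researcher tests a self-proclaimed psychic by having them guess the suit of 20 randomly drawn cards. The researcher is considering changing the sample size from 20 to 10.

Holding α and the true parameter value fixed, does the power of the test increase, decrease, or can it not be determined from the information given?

A smaller sample increases the standard error, so the sampling distributions under H₀ and Ha overlap more.
Since power = 1 − β and β increases, power decreases.

It decreases.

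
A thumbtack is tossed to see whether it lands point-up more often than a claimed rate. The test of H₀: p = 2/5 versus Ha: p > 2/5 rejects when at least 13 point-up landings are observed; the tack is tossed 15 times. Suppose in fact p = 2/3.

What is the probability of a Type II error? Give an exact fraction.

β = P(fail to reject H₀ | Ha true) = P(Y ≤ 12 | p = 2/3), Y ~ Binomial(15, 2/3).
Summing C(15,j)·(2/3)^j·(1/3)^{15-j} for j = 0..12 gives 13210219/14348907.

13210219/14348907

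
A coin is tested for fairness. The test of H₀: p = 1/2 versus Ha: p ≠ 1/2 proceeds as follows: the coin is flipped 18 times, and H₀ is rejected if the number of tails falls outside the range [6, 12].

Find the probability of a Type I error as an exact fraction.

The significance level is the null-hypothesis probability of the rejection region {≤5} ∪ {≥13}.
Each tail has probability (1 + 18 + 153 + 816 + 3060 + 8568)/262144; doubling gives α = 25232/262144 = 1577/16384.

1577/16384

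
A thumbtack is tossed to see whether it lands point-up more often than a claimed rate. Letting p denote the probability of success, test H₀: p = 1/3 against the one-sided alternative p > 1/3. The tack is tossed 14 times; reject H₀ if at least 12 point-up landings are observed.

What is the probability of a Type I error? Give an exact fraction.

131/1594323

α = P(reject H₀ | H₀ true) = P(Y ≥ 12 | p = 1/3), with Y ~ Binomial(14, 1/3).
Adding the binomial terms for j = 12 through 14 with p = 1/3 yields 131/1594323.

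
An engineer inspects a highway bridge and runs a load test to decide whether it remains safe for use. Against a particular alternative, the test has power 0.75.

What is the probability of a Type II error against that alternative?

Power = 1 − β, so β = 1 − 0.75 = 0.25.

0.25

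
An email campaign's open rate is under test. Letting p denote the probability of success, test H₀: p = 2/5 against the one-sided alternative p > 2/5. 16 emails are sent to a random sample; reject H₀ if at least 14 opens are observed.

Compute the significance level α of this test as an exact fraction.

α = P(reject H₀ | H₀ true) = P(K ≥ 14 | p = 2/5), with K ~ Binomial(16, 2/5).
P(K ≥ 14) = Σ_{j=14}^{16} C(16,j)·(2/5)^j·(3/5)^{16-j} = 3866624/30517578125.

3866624/30517578125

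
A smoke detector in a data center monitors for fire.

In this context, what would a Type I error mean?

With the conventional null hypothesis that there is no fire:
A Type I error is rejecting H₀ when H₀ is true.
Here that means sounding the alarm and evacuating the building when actually there is no fire.

A Type I error would mean concluding that there is a fire when in fact there is no fire.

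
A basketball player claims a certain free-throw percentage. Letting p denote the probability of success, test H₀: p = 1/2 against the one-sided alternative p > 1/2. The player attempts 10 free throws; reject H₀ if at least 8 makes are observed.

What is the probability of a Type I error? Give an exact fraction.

7/128

α = P(reject H₀ | H₀ true) = P(Y ≥ 8 | p = 1/2), with Y ~ Binomial(10, 1/2).
P(Y ≥ 8) = [C(10,8) + C(10,9) + C(10,10)] / 2^10 = (45 + 10 + 1) / 1024 = 56/1024 = 7/128.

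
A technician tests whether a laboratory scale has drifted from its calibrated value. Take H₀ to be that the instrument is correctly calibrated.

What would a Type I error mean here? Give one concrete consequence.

A Type I error is rejecting H₀ when H₀ is true.
Here that means pulling the instrument for recalibration when actually the instrument is correctly calibrated.

A Type I error would mean concluding that the instrument has drifted out of calibration when in fact the instrument is correctly calibrated. Consequence: a properly working instrument is taken offline unnecessarily.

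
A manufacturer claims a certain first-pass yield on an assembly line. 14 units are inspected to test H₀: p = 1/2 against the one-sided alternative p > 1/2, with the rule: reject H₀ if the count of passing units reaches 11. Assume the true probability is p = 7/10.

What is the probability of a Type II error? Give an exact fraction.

Under the alternative p = 7/10, S ~ Binomial(14, 7/10); β is the probability the test does not reject, P(S < 11).
Adding the binomial probabilities P(S=0)+…+P(S=10) at p = 7/10 gives 32241628521117/50000000000000.

32241628521117/50000000000000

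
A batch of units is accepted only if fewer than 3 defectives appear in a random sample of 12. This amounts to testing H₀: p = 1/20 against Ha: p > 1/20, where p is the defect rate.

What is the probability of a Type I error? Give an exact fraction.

Under H₀, K ~ Binomial(12, 1/20); the Type I error rate is P(K ≥ 3).
α = 1 − P(K ≤ 2) = 1 − 803169679771931/819200000000000 = 16030320228069/819200000000000.

16030320228069/819200000000000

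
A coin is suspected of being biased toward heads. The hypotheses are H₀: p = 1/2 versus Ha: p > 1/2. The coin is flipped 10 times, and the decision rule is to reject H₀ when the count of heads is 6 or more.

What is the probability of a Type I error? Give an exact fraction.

α = P(reject H₀ | H₀ true) = P(K ≥ 6 | p = 1/2), with K ~ Binomial(10, 1/2).
Summing the upper tail: (210 + 120 + 45 + 10 + 1) / 2^10 = 386/1024 = 193/512.

193/512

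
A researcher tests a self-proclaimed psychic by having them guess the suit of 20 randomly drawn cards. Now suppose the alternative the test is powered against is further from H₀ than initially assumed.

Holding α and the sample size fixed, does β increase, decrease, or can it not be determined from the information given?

A larger true effect moves the Ha sampling distribution further from the H₀ critical value, making rejection more likely when Ha is true.

It decreases.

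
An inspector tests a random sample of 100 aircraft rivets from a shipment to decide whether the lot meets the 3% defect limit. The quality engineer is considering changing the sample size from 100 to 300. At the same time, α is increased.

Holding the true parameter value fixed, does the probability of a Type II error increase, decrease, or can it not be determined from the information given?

It decreases.

More data shrinks sampling variability; the test statistic under Ha concentrates further from the null value, making rejection more likely. A larger α widens the rejection region, so when the alternative is true more outcomes lead to rejection — failing to reject becomes less likely. Both changes push β in the same direction.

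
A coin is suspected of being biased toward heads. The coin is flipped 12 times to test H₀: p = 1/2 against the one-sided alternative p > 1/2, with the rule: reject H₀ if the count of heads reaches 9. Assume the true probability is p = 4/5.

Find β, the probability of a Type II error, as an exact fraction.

A Type II error is failing to reject when Ha holds: with p = 4/5, β = P(Y ≤ 8).
Adding the binomial probabilities P(Y=0)+…+P(Y=8) at p = 4/5 gives 10030813/48828125.

10030813/48828125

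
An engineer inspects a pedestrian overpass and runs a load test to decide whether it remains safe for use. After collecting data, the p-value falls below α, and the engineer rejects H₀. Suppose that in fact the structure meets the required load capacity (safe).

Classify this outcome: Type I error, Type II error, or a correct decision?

The conventional null hypothesis here is that the structure meets the required load capacity (safe).
H₀ was rejected, but H₀ is actually true.
Rejecting a true null hypothesis is a Type I error (false positive).

Type I error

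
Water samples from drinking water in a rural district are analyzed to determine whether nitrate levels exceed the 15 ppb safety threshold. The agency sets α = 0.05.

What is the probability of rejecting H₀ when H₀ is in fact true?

The significance level α is, by definition, the probability of a Type I error — P(reject H₀ | H₀ true).

0.05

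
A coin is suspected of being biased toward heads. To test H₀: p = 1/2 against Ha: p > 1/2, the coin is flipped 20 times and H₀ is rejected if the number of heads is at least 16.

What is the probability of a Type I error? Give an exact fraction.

1549/262144

The Type I error probability is α = P(S ≥ 16) computed under H₀, where S ~ Binomial(20, 1/2).
Summing the upper tail: (4845 + 1140 + 190 + 20 + 1) / 2^20 = 6196/1048576 = 1549/262144.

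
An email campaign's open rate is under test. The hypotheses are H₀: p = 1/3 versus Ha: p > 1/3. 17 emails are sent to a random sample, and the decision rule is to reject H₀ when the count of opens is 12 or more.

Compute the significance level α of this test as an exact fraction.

80705/43046721

α = P(reject H₀ | H₀ true) = P(K ≥ 12 | p = 1/3), with K ~ Binomial(17, 1/3).
P(K ≥ 12) = Σ_{j=12}^{17} C(17,j)·(1/3)^j·(2/3)^{17-j} = 80705/43046721.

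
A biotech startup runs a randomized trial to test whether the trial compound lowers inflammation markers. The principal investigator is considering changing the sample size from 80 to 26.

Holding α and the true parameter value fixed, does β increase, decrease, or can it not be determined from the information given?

Reducing n widens both sampling distributions, so the test has less ability to distinguish Ha from H₀.

It increases.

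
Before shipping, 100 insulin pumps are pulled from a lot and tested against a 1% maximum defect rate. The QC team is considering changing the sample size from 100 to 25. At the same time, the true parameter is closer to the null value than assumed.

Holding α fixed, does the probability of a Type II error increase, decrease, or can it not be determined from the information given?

It increases.

Reducing n widens both sampling distributions, so the test has less ability to distinguish Ha from H₀. When the true parameter is near the null value, the test has a harder time distinguishing Ha from H₀. Both changes push β in the same direction.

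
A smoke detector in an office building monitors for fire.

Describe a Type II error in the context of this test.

A Type II error would mean concluding that there is no fire (or at least failing to establish that there is a fire) when in fact there is a fire.

With the conventional null hypothesis that there is no fire:
A Type II error is failing to reject H₀ when H₀ is false.
Here that means remaining silent when actually there is a fire.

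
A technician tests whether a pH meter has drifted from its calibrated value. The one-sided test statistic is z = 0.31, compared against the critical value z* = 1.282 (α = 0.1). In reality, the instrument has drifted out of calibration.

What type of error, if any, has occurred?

The conventional null hypothesis is that the instrument is correctly calibrated.
Since z = 0.31 ≤ z* = 1.282, H₀ is not rejected.
H₀ is false (actually the instrument has drifted out of calibration).
Failing to reject a false H₀ is a Type II error.

Type II error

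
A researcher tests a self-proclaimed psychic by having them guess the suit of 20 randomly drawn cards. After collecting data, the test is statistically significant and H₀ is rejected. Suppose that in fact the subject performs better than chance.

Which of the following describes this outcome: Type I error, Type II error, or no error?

Neither — the decision is correct.

The conventional null hypothesis here is that the subject is guessing at random (p = 1/4).
The test rejected a false H₀ — the decision matches the true state.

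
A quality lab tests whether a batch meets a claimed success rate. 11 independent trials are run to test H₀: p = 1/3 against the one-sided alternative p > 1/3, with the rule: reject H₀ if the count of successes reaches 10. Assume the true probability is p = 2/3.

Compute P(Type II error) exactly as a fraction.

163835/177147

Under the alternative p = 2/3, X ~ Binomial(11, 2/3); β is the probability the test does not reject, P(X < 10).
Summing C(11,j)·(2/3)^j·(1/3)^{11-j} for j = 0..9 gives 163835/177147.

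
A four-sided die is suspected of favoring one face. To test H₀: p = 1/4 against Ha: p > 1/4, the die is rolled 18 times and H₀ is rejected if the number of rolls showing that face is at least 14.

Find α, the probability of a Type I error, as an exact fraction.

67831/17179869184

The Type I error probability is α = P(X ≥ 14) computed under H₀, where X ~ Binomial(18, 1/4).
Summing C(18,j)(1/4)^j(3/4)^{18−j} for j = 14,…,18 gives 67831/17179869184.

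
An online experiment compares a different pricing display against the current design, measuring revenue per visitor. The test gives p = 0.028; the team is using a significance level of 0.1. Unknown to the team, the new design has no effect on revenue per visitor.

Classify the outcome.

The conventional null hypothesis is that the new design has no effect on revenue per visitor.
Since p = 0.028 < α = 0.1, H₀ is rejected.
H₀ is true (actually the new design has no effect on revenue per visitor).
Rejecting a true H₀ is a Type I error.

Type I error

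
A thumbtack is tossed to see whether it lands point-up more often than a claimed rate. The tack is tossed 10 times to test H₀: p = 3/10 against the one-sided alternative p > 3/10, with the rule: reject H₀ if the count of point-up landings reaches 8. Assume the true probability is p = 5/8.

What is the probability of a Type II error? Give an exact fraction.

211794831/268435456

A Type II error is failing to reject when Ha holds: with p = 5/8, β = P(S ≤ 7).
Summing C(10,j)·(5/8)^j·(3/8)^{10-j} for j = 0..7 gives 211794831/268435456.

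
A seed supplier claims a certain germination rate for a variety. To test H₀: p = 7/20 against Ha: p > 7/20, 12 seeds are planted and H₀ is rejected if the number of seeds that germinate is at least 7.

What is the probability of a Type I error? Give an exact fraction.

173326469368969/2048000000000000

α = P(reject H₀ | H₀ true) = P(Y ≥ 7 | p = 7/20), with Y ~ Binomial(12, 7/20).
P(Y ≥ 7) = Σ_{j=7}^{12} C(12,j)·(7/20)^j·(13/20)^{12-j} = 173326469368969/2048000000000000.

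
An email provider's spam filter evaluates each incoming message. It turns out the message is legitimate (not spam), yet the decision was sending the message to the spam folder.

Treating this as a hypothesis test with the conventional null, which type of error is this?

Type I error

The null hypothesis here is that the message is legitimate (not spam).
'Sending the message to the spam folder' corresponds to rejecting H₀.
H₀ was rejected but H₀ is true — a Type I error (false positive).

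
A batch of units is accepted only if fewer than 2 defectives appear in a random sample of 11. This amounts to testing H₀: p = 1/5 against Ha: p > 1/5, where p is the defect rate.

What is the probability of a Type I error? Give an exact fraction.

6619897/9765625

The significance level is the probability, assuming p = 1/5, of seeing 2 or more defectives in 11 draws.
Computing the lower-tail complement: 1 − 3145728/9765625 = 6619897/9765625.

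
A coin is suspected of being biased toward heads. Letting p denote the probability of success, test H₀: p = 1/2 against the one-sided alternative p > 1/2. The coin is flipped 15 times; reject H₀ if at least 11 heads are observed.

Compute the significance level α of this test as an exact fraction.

α = P(reject H₀ | H₀ true) = P(K ≥ 11 | p = 1/2), with K ~ Binomial(15, 1/2).
P(K ≥ 11) = [C(15,11) + C(15,12) + C(15,13) + C(15,14) + C(15,15)] / 2^15 = (1365 + 455 + 105 + 15 + 1) / 32768 = 1941/32768.

1941/32768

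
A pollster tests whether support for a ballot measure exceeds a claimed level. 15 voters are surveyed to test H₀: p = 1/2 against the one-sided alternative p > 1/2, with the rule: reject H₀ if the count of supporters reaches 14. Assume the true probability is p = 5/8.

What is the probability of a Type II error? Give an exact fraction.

Under the alternative p = 5/8, X ~ Binomial(15, 5/8); β is the probability the test does not reject, P(X < 14).
Adding the binomial probabilities P(X=0)+…+P(X=13) at p = 5/8 gives 17439598153791/17592186044416.

17439598153791/17592186044416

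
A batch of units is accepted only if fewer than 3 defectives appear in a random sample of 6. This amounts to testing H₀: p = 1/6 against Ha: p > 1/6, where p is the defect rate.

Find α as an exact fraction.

1453/23328

The significance level is the probability, assuming p = 1/6, of seeing 3 or more defectives in 6 draws.
Computing the lower-tail complement: 1 − 21875/23328 = 1453/23328.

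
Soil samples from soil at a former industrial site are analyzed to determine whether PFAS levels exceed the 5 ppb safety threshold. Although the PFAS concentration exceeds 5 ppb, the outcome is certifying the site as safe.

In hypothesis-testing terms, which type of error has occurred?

Type II error

The null hypothesis here is that the PFAS concentration is at or below 5 ppb (safe).
'Certifying the site as safe' corresponds to failing to reject H₀.
H₀ was not rejected but H₀ is false — a Type II error (false negative).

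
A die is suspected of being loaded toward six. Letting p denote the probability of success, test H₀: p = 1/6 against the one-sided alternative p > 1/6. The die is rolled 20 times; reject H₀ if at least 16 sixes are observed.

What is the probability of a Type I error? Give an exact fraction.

The Type I error probability is α = P(Y ≥ 16) computed under H₀, where Y ~ Binomial(20, 1/6).
Adding the binomial terms for j = 16 through 20 with p = 1/6 yields 264623/304679870005248.

264623/304679870005248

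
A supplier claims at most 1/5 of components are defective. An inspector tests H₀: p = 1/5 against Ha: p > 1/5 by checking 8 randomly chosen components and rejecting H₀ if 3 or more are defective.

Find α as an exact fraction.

79329/390625

The significance level is the probability, assuming p = 1/5, of seeing 3 or more defectives in 8 draws.
Computing the lower-tail complement: 1 − 311296/390625 = 79329/390625.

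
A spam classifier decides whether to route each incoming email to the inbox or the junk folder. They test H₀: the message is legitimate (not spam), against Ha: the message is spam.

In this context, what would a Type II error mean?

A Type II error is failing to reject H₀ when H₀ is false.
Here that means delivering the message to the inbox when actually the message is spam.

A Type II error would mean concluding that the message is legitimate (not spam) (or at least failing to establish that the message is spam) when in fact the message is spam.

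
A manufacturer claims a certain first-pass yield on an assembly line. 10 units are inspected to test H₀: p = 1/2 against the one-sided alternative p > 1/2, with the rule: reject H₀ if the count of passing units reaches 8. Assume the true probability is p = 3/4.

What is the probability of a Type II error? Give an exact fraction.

124363/262144

Under the alternative p = 3/4, X ~ Binomial(10, 3/4); β is the probability the test does not reject, P(X < 8).
Equivalently, β = 1 − P(X ≥ 8) = 124363/262144.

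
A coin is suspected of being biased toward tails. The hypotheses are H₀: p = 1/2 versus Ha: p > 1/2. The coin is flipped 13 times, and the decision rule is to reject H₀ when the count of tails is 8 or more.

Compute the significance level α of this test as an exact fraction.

The Type I error probability is α = P(Y ≥ 8) computed under H₀, where Y ~ Binomial(13, 1/2).
Summing the upper tail: (1287 + 715 + 286 + 78 + 13 + 1) / 2^13 = 2380/8192 = 595/2048.

595/2048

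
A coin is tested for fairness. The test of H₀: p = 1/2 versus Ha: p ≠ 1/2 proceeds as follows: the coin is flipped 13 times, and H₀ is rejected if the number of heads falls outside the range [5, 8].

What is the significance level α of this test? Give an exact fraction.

Under H₀, Y ~ Binomial(13, 1/2); α is the probability of landing in either tail, P(Y ≤ 4) + P(Y ≥ 9).
By symmetry, α = 2·P(Y ≤ 4) = 2·(1 + 13 + 78 + 286 + 715)/8192 = 2186/8192 = 1093/4096.

1093/4096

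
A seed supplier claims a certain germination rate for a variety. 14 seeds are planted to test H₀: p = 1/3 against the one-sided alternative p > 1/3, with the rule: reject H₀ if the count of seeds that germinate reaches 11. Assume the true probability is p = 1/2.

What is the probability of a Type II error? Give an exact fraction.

Under the alternative p = 1/2, S ~ Binomial(14, 1/2); β is the probability the test does not reject, P(S < 11).
Equivalently, β = 1 − P(S ≥ 11) = 7957/8192.

7957/8192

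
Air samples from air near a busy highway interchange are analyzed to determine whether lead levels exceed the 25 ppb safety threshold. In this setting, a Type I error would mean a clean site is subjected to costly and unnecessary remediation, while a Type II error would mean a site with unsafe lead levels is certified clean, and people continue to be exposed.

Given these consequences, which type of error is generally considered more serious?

Type II error

The Type II consequence (a site with unsafe lead levels is certified clean, and people continue to be exposed) is more severe than the Type I consequence (a clean site is subjected to costly and unnecessary remediation).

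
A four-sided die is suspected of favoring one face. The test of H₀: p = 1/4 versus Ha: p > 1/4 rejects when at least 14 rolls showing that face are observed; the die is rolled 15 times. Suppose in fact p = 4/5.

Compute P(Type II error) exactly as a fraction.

Under the alternative p = 4/5, K ~ Binomial(15, 4/5); β is the probability the test does not reject, P(K < 14).
Equivalently, β = 1 − P(K ≥ 14) = 25417304461/30517578125.

25417304461/30517578125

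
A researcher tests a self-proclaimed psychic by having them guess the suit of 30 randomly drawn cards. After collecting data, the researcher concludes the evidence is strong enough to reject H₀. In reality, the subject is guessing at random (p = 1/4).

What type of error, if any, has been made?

The conventional null hypothesis here is that the subject is guessing at random (p = 1/4).
H₀ was rejected, but H₀ is actually true.
Rejecting a true null hypothesis is a Type I error (false positive).

Type I error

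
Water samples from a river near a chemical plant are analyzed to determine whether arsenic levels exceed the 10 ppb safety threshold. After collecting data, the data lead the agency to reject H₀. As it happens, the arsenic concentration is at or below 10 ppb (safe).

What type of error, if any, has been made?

Type I error

The conventional null hypothesis here is that the arsenic concentration is at or below 10 ppb (safe).
H₀ was rejected, but H₀ is actually true.
Rejecting a true null hypothesis is a Type I error (false positive).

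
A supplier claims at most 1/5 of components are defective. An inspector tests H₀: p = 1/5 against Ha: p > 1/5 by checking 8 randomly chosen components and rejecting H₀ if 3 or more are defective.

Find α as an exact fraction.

79329/390625

α = P(reject H₀ | H₀ true) = P(X ≥ 3 | p = 1/5), X ~ Binomial(8, 1/5).
Via the complement, α = 1 − Σ_{j=0}^{2} C(8,j)(1/5)^j(4/5)^{8-j} = 79329/390625.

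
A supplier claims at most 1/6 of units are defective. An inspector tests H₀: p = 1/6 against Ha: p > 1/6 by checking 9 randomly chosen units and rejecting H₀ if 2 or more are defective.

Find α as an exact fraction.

The significance level is the probability, assuming p = 1/6, of seeing 2 or more defectives in 9 draws.
Computing the lower-tail complement: 1 − 2734375/5038848 = 2304473/5038848.

2304473/5038848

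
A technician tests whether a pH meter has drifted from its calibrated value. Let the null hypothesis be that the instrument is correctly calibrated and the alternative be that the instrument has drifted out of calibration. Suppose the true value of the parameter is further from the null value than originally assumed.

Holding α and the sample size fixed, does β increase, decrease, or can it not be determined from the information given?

The further the true parameter sits from the null value, the more of the Ha sampling distribution falls in the rejection region.

It decreases.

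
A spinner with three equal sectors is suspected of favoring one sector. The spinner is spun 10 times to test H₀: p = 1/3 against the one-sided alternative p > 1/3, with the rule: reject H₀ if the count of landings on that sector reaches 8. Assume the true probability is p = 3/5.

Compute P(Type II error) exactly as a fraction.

β = P(fail to reject H₀ | Ha true) = P(Y ≤ 7 | p = 3/5), Y ~ Binomial(10, 3/5).
Summing C(10,j)·(3/5)^j·(2/5)^{10-j} for j = 0..7 gives 8131936/9765625.

8131936/9765625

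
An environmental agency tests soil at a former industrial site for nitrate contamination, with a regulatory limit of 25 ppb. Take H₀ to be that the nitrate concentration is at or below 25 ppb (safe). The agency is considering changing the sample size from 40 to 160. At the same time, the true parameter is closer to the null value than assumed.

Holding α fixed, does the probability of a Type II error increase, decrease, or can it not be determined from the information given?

The first change alone would make β decrease; the second alone would make β increase. Which effect dominates depends on the magnitudes, which are not given.

Cannot be determined from the information given.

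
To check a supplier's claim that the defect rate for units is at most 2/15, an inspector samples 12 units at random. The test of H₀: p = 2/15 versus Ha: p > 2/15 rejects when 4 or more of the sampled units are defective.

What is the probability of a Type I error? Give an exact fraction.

558522837776/8649755859375

α = P(reject H₀ | H₀ true) = P(Y ≥ 4 | p = 2/15), Y ~ Binomial(12, 2/15).
Via the complement, α = 1 − Σ_{j=0}^{3} C(12,j)(2/15)^j(13/15)^{12-j} = 558522837776/8649755859375.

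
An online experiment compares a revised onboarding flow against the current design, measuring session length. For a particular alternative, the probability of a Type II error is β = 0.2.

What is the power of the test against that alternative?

0.8

Power = 1 − β = 1 − 0.2 = 0.8.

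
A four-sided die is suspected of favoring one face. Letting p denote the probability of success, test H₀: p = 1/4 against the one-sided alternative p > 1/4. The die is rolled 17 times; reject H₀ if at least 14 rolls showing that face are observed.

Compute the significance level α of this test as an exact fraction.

4909/4294967296

Under H₀, X ~ Binomial(17, 1/4), and α = P(X ≥ 14).
P(X ≥ 14) = Σ_{j=14}^{17} C(17,j)·(1/4)^j·(3/4)^{17-j} = 4909/4294967296.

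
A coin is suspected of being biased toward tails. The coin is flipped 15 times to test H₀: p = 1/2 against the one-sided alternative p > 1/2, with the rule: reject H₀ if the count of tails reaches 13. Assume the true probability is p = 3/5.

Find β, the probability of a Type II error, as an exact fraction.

β = P(fail to reject H₀ | Ha true) = P(Y ≤ 12 | p = 3/5), Y ~ Binomial(15, 3/5).
Adding the binomial probabilities P(Y=0)+…+P(Y=12) at p = 3/5 gives 29690124488/30517578125.

29690124488/30517578125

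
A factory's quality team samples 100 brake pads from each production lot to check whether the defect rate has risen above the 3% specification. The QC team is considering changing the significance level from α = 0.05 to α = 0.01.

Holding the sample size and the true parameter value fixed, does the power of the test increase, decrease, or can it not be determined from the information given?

It decreases.

A smaller α moves the rejection region further into the tail. With the alternative true, more outcomes now fall outside the rejection region, so failing to reject becomes more likely.
Since power = 1 − β and β increases, power decreases.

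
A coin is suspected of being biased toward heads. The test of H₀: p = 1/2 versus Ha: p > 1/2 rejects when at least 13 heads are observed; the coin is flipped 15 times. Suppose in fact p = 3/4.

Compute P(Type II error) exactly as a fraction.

820244467/1073741824

A Type II error is failing to reject when Ha holds: with p = 3/4, β = P(S ≤ 12).
Equivalently, β = 1 − P(S ≥ 13) = 820244467/1073741824.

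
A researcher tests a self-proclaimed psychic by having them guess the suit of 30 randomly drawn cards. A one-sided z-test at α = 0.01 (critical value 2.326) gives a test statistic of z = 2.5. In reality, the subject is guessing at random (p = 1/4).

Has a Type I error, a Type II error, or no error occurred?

The conventional null hypothesis is that the subject is guessing at random (p = 1/4).
Since z = 2.5 > z* = 2.326, H₀ is rejected.
H₀ is true (actually the subject is guessing at random (p = 1/4)).
Rejecting a true H₀ is a Type I error.

Type I error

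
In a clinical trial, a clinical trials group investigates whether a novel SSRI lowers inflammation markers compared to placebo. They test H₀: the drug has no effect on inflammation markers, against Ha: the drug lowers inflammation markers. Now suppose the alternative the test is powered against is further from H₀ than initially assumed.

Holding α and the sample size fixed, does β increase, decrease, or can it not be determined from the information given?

It decreases.

A larger true effect moves the Ha sampling distribution further from the H₀ critical value, making rejection more likely when Ha is true.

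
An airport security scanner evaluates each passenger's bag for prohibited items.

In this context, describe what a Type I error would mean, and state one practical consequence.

With the conventional null hypothesis that the bag contains no prohibited items:
A Type I error is rejecting H₀ when H₀ is true.
Here that means flagging the bag for a manual search when actually the bag contains no prohibited items.

A Type I error would mean concluding that the bag contains a prohibited item when in fact the bag contains no prohibited items. Consequence: a harmless bag is searched, delaying the passenger.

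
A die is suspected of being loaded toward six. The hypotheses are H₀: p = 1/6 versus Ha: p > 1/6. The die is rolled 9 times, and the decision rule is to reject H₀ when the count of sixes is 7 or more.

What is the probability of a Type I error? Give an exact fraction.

Under H₀, Y ~ Binomial(9, 1/6), and α = P(Y ≥ 7).
Summing C(9,j)(1/6)^j(5/6)^{9−j} for j = 7,…,9 gives 473/5038848.

473/5038848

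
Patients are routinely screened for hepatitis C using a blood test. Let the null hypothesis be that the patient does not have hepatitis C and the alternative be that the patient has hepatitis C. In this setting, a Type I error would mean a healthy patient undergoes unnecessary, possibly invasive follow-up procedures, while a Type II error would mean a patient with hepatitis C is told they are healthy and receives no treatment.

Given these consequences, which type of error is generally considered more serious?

The Type II consequence (a patient with hepatitis C is told they are healthy and receives no treatment) is more severe than the Type I consequence (a healthy patient undergoes unnecessary, possibly invasive follow-up procedures).

Type II error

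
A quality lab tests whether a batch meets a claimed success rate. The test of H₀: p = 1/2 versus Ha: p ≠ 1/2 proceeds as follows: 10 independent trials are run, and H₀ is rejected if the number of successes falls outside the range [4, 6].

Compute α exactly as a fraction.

Under H₀, S ~ Binomial(10, 1/2); α is the probability of landing in either tail, P(S ≤ 3) + P(S ≥ 7).
Each tail has probability (1 + 10 + 45 + 120)/1024; doubling gives α = 352/1024 = 11/32.

11/32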